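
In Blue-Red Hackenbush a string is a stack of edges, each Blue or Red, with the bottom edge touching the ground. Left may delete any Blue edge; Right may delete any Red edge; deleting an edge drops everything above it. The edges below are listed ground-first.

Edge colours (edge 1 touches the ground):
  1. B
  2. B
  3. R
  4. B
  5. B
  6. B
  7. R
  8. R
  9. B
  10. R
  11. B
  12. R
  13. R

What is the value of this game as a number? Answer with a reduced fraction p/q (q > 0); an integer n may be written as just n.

Build value(s[:k]) for k = 1..13, string s = B B R B B B R R B R B R R.
1 of 13 · B · max L 0 · min R +∞ so 1
2 of 13 · BB · max L 1 · min R +∞ so 2
3 of 13 · BBR · max L 1 · min R 2 so 3/2
4 of 13 · BBRB · max L 3/2 · min R 2 so 7/4
5 of 13 · BBRBB · max L 7/4 · min R 2 so 15/8
6 of 13 · BBRBBB · max L 15/8 · min R 2 so 31/16
7 of 13 · BBRBBBR · max L 15/8 · min R 31/16 so 61/32
8 of 13 · BBRBBBRR · max L 15/8 · min R 61/32 so 121/64
9 of 13 · BBRBBBRRB · max L 121/64 · min R 61/32 so 243/128
10 of 13 · BBRBBBRRBR · max L 121/64 · min R 243/128 so 485/256
11 of 13 · BBRBBBRRBRB · max L 485/256 · min R 243/128 so 971/512
12 of 13 · BBRBBBRRBRBR · max L 485/256 · min R 971/512 so 1941/1024
13 of 13 · BBRBBBRRBRBRR · max L 485/256 · min R 1941/1024 so 3881/2048

3881/2048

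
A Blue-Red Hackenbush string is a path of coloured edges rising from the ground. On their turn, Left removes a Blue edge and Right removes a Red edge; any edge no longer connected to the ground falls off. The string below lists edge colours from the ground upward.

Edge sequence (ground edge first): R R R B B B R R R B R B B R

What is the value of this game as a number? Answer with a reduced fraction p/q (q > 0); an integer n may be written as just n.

v_1 [R]  L=[—]  R=[0]  so -1
v_2 [RR]  L=[—]  R=[-1,0]  so -2
v_3 [RRR]  L=[—]  R=[-2,-1,0]  so -3
v_4 [RRRB]  L=[-3]  R=[-2,-1,0]  so -5/2
v_5 [RRRBB]  L=[-3,-5/2]  R=[-2,-1,0]  so -9/4
v_6 [RRRBBB]  L=[-3,-5/2,-9/4]  R=[-2,-1,0]  so -17/8
v_7 [RRRBBBR]  L=[-3,-5/2,-9/4]  R=[-17/8,-2,-1,0]  so -35/16
v_8 [RRRBBBRR]  L=[-3,-5/2,-9/4]  R=[-35/16,-17/8,-2,-1,0]  so -71/32
v_9 [RRRBBBRRR]  L=[-3,-5/2,-9/4]  R=[-71/32,-35/16,-17/8,-2,-1,0]  so -143/64
v_10 [RRRBBBRRRB]  L=[-3,-5/2,-9/4,-143/64]  R=[-71/32,-35/16,-17/8,-2,-1,0]  so -285/128
v_11 [RRRBBBRRRBR]  L=[-3,-5/2,-9/4,-143/64]  R=[-285/128,-71/32,-35/16,-17/8,-2,-1,0]  so -571/256
v_12 [RRRBBBRRRBRB]  L=[-3,-5/2,-9/4,-143/64,-571/256]  R=[-285/128,-71/32,-35/16,-17/8,-2,-1,0]  so -1141/512
v_13 [RRRBBBRRRBRBB]  L=[-3,-5/2,-9/4,-143/64,-571/256,-1141/512]  R=[-285/128,-71/32,-35/16,-17/8,-2,-1,0]  so -2281/1024
v_14 [RRRBBBRRRBRBBR]  L=[-3,-5/2,-9/4,-143/64,-571/256,-1141/512]  R=[-2281/1024,-285/128,-71/32,-35/16,-17/8,-2,-1,0]  so -4563/2048

-4563/2048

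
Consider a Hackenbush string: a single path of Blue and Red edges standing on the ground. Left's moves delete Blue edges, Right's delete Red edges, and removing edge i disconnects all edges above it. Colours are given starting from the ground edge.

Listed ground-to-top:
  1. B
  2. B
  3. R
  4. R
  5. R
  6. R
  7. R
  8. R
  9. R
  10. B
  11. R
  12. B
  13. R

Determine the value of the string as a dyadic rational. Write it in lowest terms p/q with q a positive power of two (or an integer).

2069/2048

Prefix values for B B R R R R R R R B R B R via {L|R} + simplicity:
1 of 13 · B · max L 0 · min R +∞ -> 1
2 of 13 · BB · max L 1 · min R +∞ -> 2
3 of 13 · BBR · max L 1 · min R 2 -> 3/2
4 of 13 · BBRR · max L 1 · min R 3/2 -> 5/4
5 of 13 · BBRRR · max L 1 · min R 5/4 -> 9/8
6 of 13 · BBRRRR · max L 1 · min R 9/8 -> 17/16
7 of 13 · BBRRRRR · max L 1 · min R 17/16 -> 33/32
8 of 13 · BBRRRRRR · max L 1 · min R 33/32 -> 65/64
9 of 13 · BBRRRRRRR · max L 1 · min R 65/64 -> 129/128
10 of 13 · BBRRRRRRRB · max L 129/128 · min R 65/64 -> 259/256
11 of 13 · BBRRRRRRRBR · max L 129/128 · min R 259/256 -> 517/512
12 of 13 · BBRRRRRRRBRB · max L 517/512 · min R 259/256 -> 1035/1024
13 of 13 · BBRRRRRRRBRBR · max L 517/512 · min R 1035/1024 -> 2069/2048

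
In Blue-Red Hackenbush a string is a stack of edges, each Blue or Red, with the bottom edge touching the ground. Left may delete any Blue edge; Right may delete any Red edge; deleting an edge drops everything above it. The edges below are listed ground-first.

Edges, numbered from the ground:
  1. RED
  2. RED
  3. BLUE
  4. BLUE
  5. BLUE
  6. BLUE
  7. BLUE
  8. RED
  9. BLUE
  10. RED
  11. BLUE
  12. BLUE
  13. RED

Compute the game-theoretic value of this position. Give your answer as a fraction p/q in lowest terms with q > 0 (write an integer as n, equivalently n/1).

-2131/2048

R: Left { ∅ }, Right { 0 } -> simplest -1
RR: Left { ∅ }, Right { -1, 0 } -> simplest -2
RRB: Left { -2 }, Right { -1, 0 } -> simplest -3/2
RRBB: Left { -2, -3/2 }, Right { -1, 0 } -> simplest -5/4
RRBBB: Left { -2, -3/2, -5/4 }, Right { -1, 0 } -> simplest -9/8
RRBBBB: Left { -2, -3/2, -5/4, -9/8 }, Right { -1, 0 } -> simplest -17/16
RRBBBBB: Left { -2, -3/2, -5/4, -9/8, -17/16 }, Right { -1, 0 } -> simplest -33/32
RRBBBBBR: Left { -2, -3/2, -5/4, -9/8, -17/16 }, Right { -33/32, -1, 0 } -> simplest -67/64
RRBBBBBRB: Left { -2, -3/2, -5/4, -9/8, -17/16, -67/64 }, Right { -33/32, -1, 0 } -> simplest -133/128
RRBBBBBRBR: Left { -2, -3/2, -5/4, -9/8, -17/16, -67/64 }, Right { -133/128, -33/32, -1, 0 } -> simplest -267/256
RRBBBBBRBRB: Left { -2, -3/2, -5/4, -9/8, -17/16, -67/64, -267/256 }, Right { -133/128, -33/32, -1, 0 } -> simplest -533/512
RRBBBBBRBRBB: Left { -2, -3/2, -5/4, -9/8, -17/16, -67/64, -267/256, -533/512 }, Right { -133/128, -33/32, -1, 0 } -> simplest -1065/1024
RRBBBBBRBRBBR: Left { -2, -3/2, -5/4, -9/8, -17/16, -67/64, -267/256, -533/512 }, Right { -1065/1024, -133/128, -33/32, -1, 0 } -> simplest -2131/2048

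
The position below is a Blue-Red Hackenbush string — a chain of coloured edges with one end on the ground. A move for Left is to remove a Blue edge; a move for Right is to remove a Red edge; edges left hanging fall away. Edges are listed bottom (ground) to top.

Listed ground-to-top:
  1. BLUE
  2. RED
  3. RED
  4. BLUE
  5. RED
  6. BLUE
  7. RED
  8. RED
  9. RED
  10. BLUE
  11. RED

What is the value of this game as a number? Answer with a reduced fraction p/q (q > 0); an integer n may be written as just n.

Recurse on prefixes of the 11-edge string BLUE RED RED BLUE RED BLUE RED RED RED BLUE RED:
edge 1 of 11 (BLUE): { 0 | none } gives 1
edge 2 of 11 (RED): { 0 | 1 } gives 1/2
edge 3 of 11 (RED): { 0 | 1/2 1 } gives 1/4
edge 4 of 11 (BLUE): { 0 1/4 | 1/2 1 } gives 3/8
edge 5 of 11 (RED): { 0 1/4 | 3/8 1/2 1 } gives 5/16
edge 6 of 11 (BLUE): { 0 1/4 5/16 | 3/8 1/2 1 } gives 11/32
edge 7 of 11 (RED): { 0 1/4 5/16 | 11/32 3/8 1/2 1 } gives 21/64
edge 8 of 11 (RED): { 0 1/4 5/16 | 21/64 11/32 3/8 1/2 1 } gives 41/128
edge 9 of 11 (RED): { 0 1/4 5/16 | 41/128 21/64 11/32 3/8 1/2 1 } gives 81/256
edge 10 of 11 (BLUE): { 0 1/4 5/16 81/256 | 41/128 21/64 11/32 3/8 1/2 1 } gives 163/512
edge 11 of 11 (RED): { 0 1/4 5/16 81/256 | 163/512 41/128 21/64 11/32 3/8 1/2 1 } gives 325/1024

325/1024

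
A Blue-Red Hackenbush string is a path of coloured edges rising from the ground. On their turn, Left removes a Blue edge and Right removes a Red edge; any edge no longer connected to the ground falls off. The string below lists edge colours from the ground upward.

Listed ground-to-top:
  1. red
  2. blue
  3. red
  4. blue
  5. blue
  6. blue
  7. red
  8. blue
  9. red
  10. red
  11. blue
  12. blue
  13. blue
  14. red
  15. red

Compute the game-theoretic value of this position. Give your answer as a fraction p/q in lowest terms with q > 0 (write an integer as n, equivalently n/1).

-8903/16384

Prefix values for red blue red blue blue blue red blue red red blue blue blue red red via {L|R} + simplicity:
step 1: add red to get r; options L={ · } R={ 0 } gives -1
step 2: add blue to get rb; options L={ -1 } R={ 0 } gives -1/2
step 3: add red to get rbr; options L={ -1 } R={ -1/2,0 } gives -3/4
step 4: add blue to get rbrb; options L={ -1,-3/4 } R={ -1/2,0 } gives -5/8
step 5: add blue to get rbrbb; options L={ -1,-3/4,-5/8 } R={ -1/2,0 } gives -9/16
step 6: add blue to get rbrbbb; options L={ -1,-3/4,-5/8,-9/16 } R={ -1/2,0 } gives -17/32
step 7: add red to get rbrbbbr; options L={ -1,-3/4,-5/8,-9/16 } R={ -17/32,-1/2,0 } gives -35/64
step 8: add blue to get rbrbbbrb; options L={ -1,-3/4,-5/8,-9/16,-35/64 } R={ -17/32,-1/2,0 } gives -69/128
step 9: add red to get rbrbbbrbr; options L={ -1,-3/4,-5/8,-9/16,-35/64 } R={ -69/128,-17/32,-1/2,0 } gives -139/256
step 10: add red to get rbrbbbrbrr; options L={ -1,-3/4,-5/8,-9/16,-35/64 } R={ -139/256,-69/128,-17/32,-1/2,0 } gives -279/512
step 11: add blue to get rbrbbbrbrrb; options L={ -1,-3/4,-5/8,-9/16,-35/64,-279/512 } R={ -139/256,-69/128,-17/32,-1/2,0 } gives -557/1024
step 12: add blue to get rbrbbbrbrrbb; options L={ -1,-3/4,-5/8,-9/16,-35/64,-279/512,-557/1024 } R={ -139/256,-69/128,-17/32,-1/2,0 } gives -1113/2048
step 13: add blue to get rbrbbbrbrrbbb; options L={ -1,-3/4,-5/8,-9/16,-35/64,-279/512,-557/1024,-1113/2048 } R={ -139/256,-69/128,-17/32,-1/2,0 } gives -2225/4096
step 14: add red to get rbrbbbrbrrbbbr; options L={ -1,-3/4,-5/8,-9/16,-35/64,-279/512,-557/1024,-1113/2048 } R={ -2225/4096,-139/256,-69/128,-17/32,-1/2,0 } gives -4451/8192
step 15: add red to get rbrbbbrbrrbbbrr; options L={ -1,-3/4,-5/8,-9/16,-35/64,-279/512,-557/1024,-1113/2048 } R={ -4451/8192,-2225/4096,-139/256,-69/128,-17/32,-1/2,0 } gives -8903/16384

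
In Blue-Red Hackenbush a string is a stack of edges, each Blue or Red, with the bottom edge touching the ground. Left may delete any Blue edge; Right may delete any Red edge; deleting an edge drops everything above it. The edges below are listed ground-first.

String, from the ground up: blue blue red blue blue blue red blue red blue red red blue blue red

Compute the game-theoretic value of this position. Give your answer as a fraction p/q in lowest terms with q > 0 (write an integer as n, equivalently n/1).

15693/8192

edge 1 of 15 (blue): { 0 | ∅ } => 1
edge 2 of 15 (blue): { 0; 1 | ∅ } => 2
edge 3 of 15 (red): { 0; 1 | 2 } => 3/2
edge 4 of 15 (blue): { 0; 1; 3/2 | 2 } => 7/4
edge 5 of 15 (blue): { 0; 1; 3/2; 7/4 | 2 } => 15/8
edge 6 of 15 (blue): { 0; 1; 3/2; 7/4; 15/8 | 2 } => 31/16
edge 7 of 15 (red): { 0; 1; 3/2; 7/4; 15/8 | 31/16; 2 } => 61/32
edge 8 of 15 (blue): { 0; 1; 3/2; 7/4; 15/8; 61/32 | 31/16; 2 } => 123/64
edge 9 of 15 (red): { 0; 1; 3/2; 7/4; 15/8; 61/32 | 123/64; 31/16; 2 } => 245/128
edge 10 of 15 (blue): { 0; 1; 3/2; 7/4; 15/8; 61/32; 245/128 | 123/64; 31/16; 2 } => 491/256
edge 11 of 15 (red): { 0; 1; 3/2; 7/4; 15/8; 61/32; 245/128 | 491/256; 123/64; 31/16; 2 } => 981/512
edge 12 of 15 (red): { 0; 1; 3/2; 7/4; 15/8; 61/32; 245/128 | 981/512; 491/256; 123/64; 31/16; 2 } => 1961/1024
edge 13 of 15 (blue): { 0; 1; 3/2; 7/4; 15/8; 61/32; 245/128; 1961/1024 | 981/512; 491/256; 123/64; 31/16; 2 } => 3923/2048
edge 14 of 15 (blue): { 0; 1; 3/2; 7/4; 15/8; 61/32; 245/128; 1961/1024; 3923/2048 | 981/512; 491/256; 123/64; 31/16; 2 } => 7847/4096
edge 15 of 15 (red): { 0; 1; 3/2; 7/4; 15/8; 61/32; 245/128; 1961/1024; 3923/2048 | 7847/4096; 981/512; 491/256; 123/64; 31/16; 2 } => 15693/8192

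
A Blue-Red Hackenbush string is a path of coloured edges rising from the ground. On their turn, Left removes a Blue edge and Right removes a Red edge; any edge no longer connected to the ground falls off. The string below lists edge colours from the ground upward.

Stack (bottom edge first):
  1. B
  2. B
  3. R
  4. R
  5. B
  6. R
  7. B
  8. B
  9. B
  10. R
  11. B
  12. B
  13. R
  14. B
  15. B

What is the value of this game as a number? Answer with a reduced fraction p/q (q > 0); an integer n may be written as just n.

Recurse on prefixes of the 15-edge string B B R R B R B B B R B B R B B:
step 1: add B to get B; options L={ 0 } R={ — } -> 1
step 2: add B to get BB; options L={ 0; 1 } R={ — } -> 2
step 3: add R to get BBR; options L={ 0; 1 } R={ 2 } -> 3/2
step 4: add R to get BBRR; options L={ 0; 1 } R={ 3/2; 2 } -> 5/4
step 5: add B to get BBRRB; options L={ 0; 1; 5/4 } R={ 3/2; 2 } -> 11/8
step 6: add R to get BBRRBR; options L={ 0; 1; 5/4 } R={ 11/8; 3/2; 2 } -> 21/16
step 7: add B to get BBRRBRB; options L={ 0; 1; 5/4; 21/16 } R={ 11/8; 3/2; 2 } -> 43/32
step 8: add B to get BBRRBRBB; options L={ 0; 1; 5/4; 21/16; 43/32 } R={ 11/8; 3/2; 2 } -> 87/64
step 9: add B to get BBRRBRBBB; options L={ 0; 1; 5/4; 21/16; 43/32; 87/64 } R={ 11/8; 3/2; 2 } -> 175/128
step 10: add R to get BBRRBRBBBR; options L={ 0; 1; 5/4; 21/16; 43/32; 87/64 } R={ 175/128; 11/8; 3/2; 2 } -> 349/256
step 11: add B to get BBRRBRBBBRB; options L={ 0; 1; 5/4; 21/16; 43/32; 87/64; 349/256 } R={ 175/128; 11/8; 3/2; 2 } -> 699/512
step 12: add B to get BBRRBRBBBRBB; options L={ 0; 1; 5/4; 21/16; 43/32; 87/64; 349/256; 699/512 } R={ 175/128; 11/8; 3/2; 2 } -> 1399/1024
step 13: add R to get BBRRBRBBBRBBR; options L={ 0; 1; 5/4; 21/16; 43/32; 87/64; 349/256; 699/512 } R={ 1399/1024; 175/128; 11/8; 3/2; 2 } -> 2797/2048
step 14: add B to get BBRRBRBBBRBBRB; options L={ 0; 1; 5/4; 21/16; 43/32; 87/64; 349/256; 699/512; 2797/2048 } R={ 1399/1024; 175/128; 11/8; 3/2; 2 } -> 5595/4096
step 15: add B to get BBRRBRBBBRBBRBB; options L={ 0; 1; 5/4; 21/16; 43/32; 87/64; 349/256; 699/512; 2797/2048; 5595/4096 } R={ 1399/1024; 175/128; 11/8; 3/2; 2 } -> 11191/8192

11191/8192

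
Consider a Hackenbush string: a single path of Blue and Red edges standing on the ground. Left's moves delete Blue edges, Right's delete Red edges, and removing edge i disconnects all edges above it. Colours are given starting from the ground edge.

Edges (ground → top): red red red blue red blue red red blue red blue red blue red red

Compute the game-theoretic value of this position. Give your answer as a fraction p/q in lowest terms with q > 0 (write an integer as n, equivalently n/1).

-11095/4096

r: Left { none }, Right { 0 } so simplest -1
rr: Left { none }, Right { -1 0 } so simplest -2
rrr: Left { none }, Right { -2 -1 0 } so simplest -3
rrrb: Left { -3 }, Right { -2 -1 0 } so simplest -5/2
rrrbr: Left { -3 }, Right { -5/2 -2 -1 0 } so simplest -11/4
rrrbrb: Left { -3 -11/4 }, Right { -5/2 -2 -1 0 } so simplest -21/8
rrrbrbr: Left { -3 -11/4 }, Right { -21/8 -5/2 -2 -1 0 } so simplest -43/16
rrrbrbrr: Left { -3 -11/4 }, Right { -43/16 -21/8 -5/2 -2 -1 0 } so simplest -87/32
rrrbrbrrb: Left { -3 -11/4 -87/32 }, Right { -43/16 -21/8 -5/2 -2 -1 0 } so simplest -173/64
rrrbrbrrbr: Left { -3 -11/4 -87/32 }, Right { -173/64 -43/16 -21/8 -5/2 -2 -1 0 } so simplest -347/128
rrrbrbrrbrb: Left { -3 -11/4 -87/32 -347/128 }, Right { -173/64 -43/16 -21/8 -5/2 -2 -1 0 } so simplest -693/256
rrrbrbrrbrbr: Left { -3 -11/4 -87/32 -347/128 }, Right { -693/256 -173/64 -43/16 -21/8 -5/2 -2 -1 0 } so simplest -1387/512
rrrbrbrrbrbrb: Left { -3 -11/4 -87/32 -347/128 -1387/512 }, Right { -693/256 -173/64 -43/16 -21/8 -5/2 -2 -1 0 } so simplest -2773/1024
rrrbrbrrbrbrbr: Left { -3 -11/4 -87/32 -347/128 -1387/512 }, Right { -2773/1024 -693/256 -173/64 -43/16 -21/8 -5/2 -2 -1 0 } so simplest -5547/2048
rrrbrbrrbrbrbrr: Left { -3 -11/4 -87/32 -347/128 -1387/512 }, Right { -5547/2048 -2773/1024 -693/256 -173/64 -43/16 -21/8 -5/2 -2 -1 0 } so simplest -11095/4096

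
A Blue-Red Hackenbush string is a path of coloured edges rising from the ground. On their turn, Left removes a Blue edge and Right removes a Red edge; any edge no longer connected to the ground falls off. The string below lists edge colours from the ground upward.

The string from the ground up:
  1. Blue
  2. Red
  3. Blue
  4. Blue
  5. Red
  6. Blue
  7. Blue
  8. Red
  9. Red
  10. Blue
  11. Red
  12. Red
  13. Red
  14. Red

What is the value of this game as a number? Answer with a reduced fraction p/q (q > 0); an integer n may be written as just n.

step 1: add Blue to get B; options L={ 0 } R={ none } — 1
step 2: add Red to get BR; options L={ 0 } R={ 1 } — 1/2
step 3: add Blue to get BRB; options L={ 0,1/2 } R={ 1 } — 3/4
step 4: add Blue to get BRBB; options L={ 0,1/2,3/4 } R={ 1 } — 7/8
step 5: add Red to get BRBBR; options L={ 0,1/2,3/4 } R={ 7/8,1 } — 13/16
step 6: add Blue to get BRBBRB; options L={ 0,1/2,3/4,13/16 } R={ 7/8,1 } — 27/32
step 7: add Blue to get BRBBRBB; options L={ 0,1/2,3/4,13/16,27/32 } R={ 7/8,1 } — 55/64
step 8: add Red to get BRBBRBBR; options L={ 0,1/2,3/4,13/16,27/32 } R={ 55/64,7/8,1 } — 109/128
step 9: add Red to get BRBBRBBRR; options L={ 0,1/2,3/4,13/16,27/32 } R={ 109/128,55/64,7/8,1 } — 217/256
step 10: add Blue to get BRBBRBBRRB; options L={ 0,1/2,3/4,13/16,27/32,217/256 } R={ 109/128,55/64,7/8,1 } — 435/512
step 11: add Red to get BRBBRBBRRBR; options L={ 0,1/2,3/4,13/16,27/32,217/256 } R={ 435/512,109/128,55/64,7/8,1 } — 869/1024
step 12: add Red to get BRBBRBBRRBRR; options L={ 0,1/2,3/4,13/16,27/32,217/256 } R={ 869/1024,435/512,109/128,55/64,7/8,1 } — 1737/2048
step 13: add Red to get BRBBRBBRRBRRR; options L={ 0,1/2,3/4,13/16,27/32,217/256 } R={ 1737/2048,869/1024,435/512,109/128,55/64,7/8,1 } — 3473/4096
step 14: add Red to get BRBBRBBRRBRRRR; options L={ 0,1/2,3/4,13/16,27/32,217/256 } R={ 3473/4096,1737/2048,869/1024,435/512,109/128,55/64,7/8,1 } — 6945/8192

6945/8192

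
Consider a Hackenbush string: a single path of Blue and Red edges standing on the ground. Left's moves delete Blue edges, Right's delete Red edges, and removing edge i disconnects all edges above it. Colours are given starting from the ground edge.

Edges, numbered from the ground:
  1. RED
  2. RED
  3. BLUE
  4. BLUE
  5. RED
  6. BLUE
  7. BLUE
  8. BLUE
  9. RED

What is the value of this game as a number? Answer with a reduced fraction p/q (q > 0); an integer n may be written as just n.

-163/128

Build value(s[:k]) for k = 1..9, string s = RED RED BLUE BLUE RED BLUE BLUE BLUE RED.
value_1 [R]  L=[none]  R=[0]  gives -1
value_2 [RR]  L=[none]  R=[-1, 0]  gives -2
value_3 [RRB]  L=[-2]  R=[-1, 0]  gives -3/2
value_4 [RRBB]  L=[-2, -3/2]  R=[-1, 0]  gives -5/4
value_5 [RRBBR]  L=[-2, -3/2]  R=[-5/4, -1, 0]  gives -11/8
value_6 [RRBBRB]  L=[-2, -3/2, -11/8]  R=[-5/4, -1, 0]  gives -21/16
value_7 [RRBBRBB]  L=[-2, -3/2, -11/8, -21/16]  R=[-5/4, -1, 0]  gives -41/32
value_8 [RRBBRBBB]  L=[-2, -3/2, -11/8, -21/16, -41/32]  R=[-5/4, -1, 0]  gives -81/64
value_9 [RRBBRBBBR]  L=[-2, -3/2, -11/8, -21/16, -41/32]  R=[-81/64, -5/4, -1, 0]  gives -163/128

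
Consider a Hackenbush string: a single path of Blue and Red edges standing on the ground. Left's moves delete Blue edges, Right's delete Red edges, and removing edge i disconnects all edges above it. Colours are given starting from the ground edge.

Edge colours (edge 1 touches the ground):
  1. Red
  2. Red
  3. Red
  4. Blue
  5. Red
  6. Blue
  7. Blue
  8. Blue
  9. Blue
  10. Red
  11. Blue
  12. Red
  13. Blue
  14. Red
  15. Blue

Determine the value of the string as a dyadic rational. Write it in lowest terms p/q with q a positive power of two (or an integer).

1 of 15 · R · max L −∞ · min R 0 so -1
2 of 15 · RR · max L −∞ · min R -1 so -2
3 of 15 · RRR · max L −∞ · min R -2 so -3
4 of 15 · RRRB · max L -3 · min R -2 so -5/2
5 of 15 · RRRBR · max L -3 · min R -5/2 so -11/4
6 of 15 · RRRBRB · max L -11/4 · min R -5/2 so -21/8
7 of 15 · RRRBRBB · max L -21/8 · min R -5/2 so -41/16
8 of 15 · RRRBRBBB · max L -41/16 · min R -5/2 so -81/32
9 of 15 · RRRBRBBBB · max L -81/32 · min R -5/2 so -161/64
10 of 15 · RRRBRBBBBR · max L -81/32 · min R -161/64 so -323/128
11 of 15 · RRRBRBBBBRB · max L -323/128 · min R -161/64 so -645/256
12 of 15 · RRRBRBBBBRBR · max L -323/128 · min R -645/256 so -1291/512
13 of 15 · RRRBRBBBBRBRB · max L -1291/512 · min R -645/256 so -2581/1024
14 of 15 · RRRBRBBBBRBRBR · max L -1291/512 · min R -2581/1024 so -5163/2048
15 of 15 · RRRBRBBBBRBRBRB · max L -5163/2048 · min R -2581/1024 so -10325/4096

-10325/4096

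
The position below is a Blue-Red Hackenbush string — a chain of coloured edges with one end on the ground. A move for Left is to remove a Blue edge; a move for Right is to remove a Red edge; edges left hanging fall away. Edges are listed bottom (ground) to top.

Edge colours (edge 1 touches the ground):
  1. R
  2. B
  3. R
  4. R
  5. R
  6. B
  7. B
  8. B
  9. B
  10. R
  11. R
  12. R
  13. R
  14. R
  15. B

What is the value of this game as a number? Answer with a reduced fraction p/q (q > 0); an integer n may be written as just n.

Recurse on prefixes of the 15-edge string R B R R R B B B B R R R R R B:
1 of 15 · R · max L −∞ · min R 0 so -1
2 of 15 · RB · max L -1 · min R 0 so -1/2
3 of 15 · RBR · max L -1 · min R -1/2 so -3/4
4 of 15 · RBRR · max L -1 · min R -3/4 so -7/8
5 of 15 · RBRRR · max L -1 · min R -7/8 so -15/16
6 of 15 · RBRRRB · max L -15/16 · min R -7/8 so -29/32
7 of 15 · RBRRRBB · max L -29/32 · min R -7/8 so -57/64
8 of 15 · RBRRRBBB · max L -57/64 · min R -7/8 so -113/128
9 of 15 · RBRRRBBBB · max L -113/128 · min R -7/8 so -225/256
10 of 15 · RBRRRBBBBR · max L -113/128 · min R -225/256 so -451/512
11 of 15 · RBRRRBBBBRR · max L -113/128 · min R -451/512 so -903/1024
12 of 15 · RBRRRBBBBRRR · max L -113/128 · min R -903/1024 so -1807/2048
13 of 15 · RBRRRBBBBRRRR · max L -113/128 · min R -1807/2048 so -3615/4096
14 of 15 · RBRRRBBBBRRRRR · max L -113/128 · min R -3615/4096 so -7231/8192
15 of 15 · RBRRRBBBBRRRRRB · max L -7231/8192 · min R -3615/4096 so -14461/16384

-14461/16384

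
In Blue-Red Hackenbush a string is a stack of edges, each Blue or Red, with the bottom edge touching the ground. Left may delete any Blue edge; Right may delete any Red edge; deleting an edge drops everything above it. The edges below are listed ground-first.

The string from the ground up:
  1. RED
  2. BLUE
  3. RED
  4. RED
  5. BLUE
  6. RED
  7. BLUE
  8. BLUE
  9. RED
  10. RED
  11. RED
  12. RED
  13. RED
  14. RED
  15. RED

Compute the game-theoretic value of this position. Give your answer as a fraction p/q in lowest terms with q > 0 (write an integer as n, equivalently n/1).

v(R) = { · | 0 } ⇒ -1
v(RB) = { -1 | 0 } ⇒ -1/2
v(RBR) = { -1 | -1/2,0 } ⇒ -3/4
v(RBRR) = { -1 | -3/4,-1/2,0 } ⇒ -7/8
v(RBRRB) = { -1,-7/8 | -3/4,-1/2,0 } ⇒ -13/16
v(RBRRBR) = { -1,-7/8 | -13/16,-3/4,-1/2,0 } ⇒ -27/32
v(RBRRBRB) = { -1,-7/8,-27/32 | -13/16,-3/4,-1/2,0 } ⇒ -53/64
v(RBRRBRBB) = { -1,-7/8,-27/32,-53/64 | -13/16,-3/4,-1/2,0 } ⇒ -105/128
v(RBRRBRBBR) = { -1,-7/8,-27/32,-53/64 | -105/128,-13/16,-3/4,-1/2,0 } ⇒ -211/256
v(RBRRBRBBRR) = { -1,-7/8,-27/32,-53/64 | -211/256,-105/128,-13/16,-3/4,-1/2,0 } ⇒ -423/512
v(RBRRBRBBRRR) = { -1,-7/8,-27/32,-53/64 | -423/512,-211/256,-105/128,-13/16,-3/4,-1/2,0 } ⇒ -847/1024
v(RBRRBRBBRRRR) = { -1,-7/8,-27/32,-53/64 | -847/1024,-423/512,-211/256,-105/128,-13/16,-3/4,-1/2,0 } ⇒ -1695/2048
v(RBRRBRBBRRRRR) = { -1,-7/8,-27/32,-53/64 | -1695/2048,-847/1024,-423/512,-211/256,-105/128,-13/16,-3/4,-1/2,0 } ⇒ -3391/4096
v(RBRRBRBBRRRRRR) = { -1,-7/8,-27/32,-53/64 | -3391/4096,-1695/2048,-847/1024,-423/512,-211/256,-105/128,-13/16,-3/4,-1/2,0 } ⇒ -6783/8192
v(RBRRBRBBRRRRRRR) = { -1,-7/8,-27/32,-53/64 | -6783/8192,-3391/4096,-1695/2048,-847/1024,-423/512,-211/256,-105/128,-13/16,-3/4,-1/2,0 } ⇒ -13567/16384

-13567/16384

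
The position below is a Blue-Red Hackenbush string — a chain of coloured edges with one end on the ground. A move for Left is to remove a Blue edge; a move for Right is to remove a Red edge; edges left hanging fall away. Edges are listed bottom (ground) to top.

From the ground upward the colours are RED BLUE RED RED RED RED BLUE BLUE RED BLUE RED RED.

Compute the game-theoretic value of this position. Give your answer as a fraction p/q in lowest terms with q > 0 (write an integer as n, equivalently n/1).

-1943/2048

Recurse on prefixes of the 12-edge string RED BLUE RED RED RED RED BLUE BLUE RED BLUE RED RED:
step 1: add RED to get R; options L={  } R={ 0 } — -1
step 2: add BLUE to get RB; options L={ -1 } R={ 0 } — -1/2
step 3: add RED to get RBR; options L={ -1 } R={ -1/2 0 } — -3/4
step 4: add RED to get RBRR; options L={ -1 } R={ -3/4 -1/2 0 } — -7/8
step 5: add RED to get RBRRR; options L={ -1 } R={ -7/8 -3/4 -1/2 0 } — -15/16
step 6: add RED to get RBRRRR; options L={ -1 } R={ -15/16 -7/8 -3/4 -1/2 0 } — -31/32
step 7: add BLUE to get RBRRRRB; options L={ -1 -31/32 } R={ -15/16 -7/8 -3/4 -1/2 0 } — -61/64
step 8: add BLUE to get RBRRRRBB; options L={ -1 -31/32 -61/64 } R={ -15/16 -7/8 -3/4 -1/2 0 } — -121/128
step 9: add RED to get RBRRRRBBR; options L={ -1 -31/32 -61/64 } R={ -121/128 -15/16 -7/8 -3/4 -1/2 0 } — -243/256
step 10: add BLUE to get RBRRRRBBRB; options L={ -1 -31/32 -61/64 -243/256 } R={ -121/128 -15/16 -7/8 -3/4 -1/2 0 } — -485/512
step 11: add RED to get RBRRRRBBRBR; options L={ -1 -31/32 -61/64 -243/256 } R={ -485/512 -121/128 -15/16 -7/8 -3/4 -1/2 0 } — -971/1024
step 12: add RED to get RBRRRRBBRBRR; options L={ -1 -31/32 -61/64 -243/256 } R={ -971/1024 -485/512 -121/128 -15/16 -7/8 -3/4 -1/2 0 } — -1943/2048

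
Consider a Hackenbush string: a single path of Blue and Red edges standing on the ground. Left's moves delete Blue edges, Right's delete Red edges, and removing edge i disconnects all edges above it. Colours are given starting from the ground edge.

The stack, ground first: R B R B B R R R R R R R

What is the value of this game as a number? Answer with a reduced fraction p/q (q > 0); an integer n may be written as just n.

G_1 [R]  L=[(no moves)]  R=[0]  so -1
G_2 [RB]  L=[-1]  R=[0]  so -1/2
G_3 [RBR]  L=[-1]  R=[-1/2; 0]  so -3/4
G_4 [RBRB]  L=[-1; -3/4]  R=[-1/2; 0]  so -5/8
G_5 [RBRBB]  L=[-1; -3/4; -5/8]  R=[-1/2; 0]  so -9/16
G_6 [RBRBBR]  L=[-1; -3/4; -5/8]  R=[-9/16; -1/2; 0]  so -19/32
G_7 [RBRBBRR]  L=[-1; -3/4; -5/8]  R=[-19/32; -9/16; -1/2; 0]  so -39/64
G_8 [RBRBBRRR]  L=[-1; -3/4; -5/8]  R=[-39/64; -19/32; -9/16; -1/2; 0]  so -79/128
G_9 [RBRBBRRRR]  L=[-1; -3/4; -5/8]  R=[-79/128; -39/64; -19/32; -9/16; -1/2; 0]  so -159/256
G_10 [RBRBBRRRRR]  L=[-1; -3/4; -5/8]  R=[-159/256; -79/128; -39/64; -19/32; -9/16; -1/2; 0]  so -319/512
G_11 [RBRBBRRRRRR]  L=[-1; -3/4; -5/8]  R=[-319/512; -159/256; -79/128; -39/64; -19/32; -9/16; -1/2; 0]  so -639/1024
G_12 [RBRBBRRRRRRR]  L=[-1; -3/4; -5/8]  R=[-639/1024; -319/512; -159/256; -79/128; -39/64; -19/32; -9/16; -1/2; 0]  so -1279/2048

-1279/2048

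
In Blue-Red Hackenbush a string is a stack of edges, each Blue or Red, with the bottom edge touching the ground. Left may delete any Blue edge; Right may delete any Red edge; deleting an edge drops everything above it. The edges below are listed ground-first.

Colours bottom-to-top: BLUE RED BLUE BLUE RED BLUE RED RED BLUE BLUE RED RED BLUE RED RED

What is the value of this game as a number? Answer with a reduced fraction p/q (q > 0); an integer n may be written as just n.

13513/16384

Prefix values for BLUE RED BLUE BLUE RED BLUE RED RED BLUE BLUE RED RED BLUE RED RED via {L|R} + simplicity:
edge 1 of 15 (BLUE): { 0 | (no moves) } => 1
edge 2 of 15 (RED): { 0 | 1 } => 1/2
edge 3 of 15 (BLUE): { 0; 1/2 | 1 } => 3/4
edge 4 of 15 (BLUE): { 0; 1/2; 3/4 | 1 } => 7/8
edge 5 of 15 (RED): { 0; 1/2; 3/4 | 7/8; 1 } => 13/16
edge 6 of 15 (BLUE): { 0; 1/2; 3/4; 13/16 | 7/8; 1 } => 27/32
edge 7 of 15 (RED): { 0; 1/2; 3/4; 13/16 | 27/32; 7/8; 1 } => 53/64
edge 8 of 15 (RED): { 0; 1/2; 3/4; 13/16 | 53/64; 27/32; 7/8; 1 } => 105/128
edge 9 of 15 (BLUE): { 0; 1/2; 3/4; 13/16; 105/128 | 53/64; 27/32; 7/8; 1 } => 211/256
edge 10 of 15 (BLUE): { 0; 1/2; 3/4; 13/16; 105/128; 211/256 | 53/64; 27/32; 7/8; 1 } => 423/512
edge 11 of 15 (RED): { 0; 1/2; 3/4; 13/16; 105/128; 211/256 | 423/512; 53/64; 27/32; 7/8; 1 } => 845/1024
edge 12 of 15 (RED): { 0; 1/2; 3/4; 13/16; 105/128; 211/256 | 845/1024; 423/512; 53/64; 27/32; 7/8; 1 } => 1689/2048
edge 13 of 15 (BLUE): { 0; 1/2; 3/4; 13/16; 105/128; 211/256; 1689/2048 | 845/1024; 423/512; 53/64; 27/32; 7/8; 1 } => 3379/4096
edge 14 of 15 (RED): { 0; 1/2; 3/4; 13/16; 105/128; 211/256; 1689/2048 | 3379/4096; 845/1024; 423/512; 53/64; 27/32; 7/8; 1 } => 6757/8192
edge 15 of 15 (RED): { 0; 1/2; 3/4; 13/16; 105/128; 211/256; 1689/2048 | 6757/8192; 3379/4096; 845/1024; 423/512; 53/64; 27/32; 7/8; 1 } => 13513/16384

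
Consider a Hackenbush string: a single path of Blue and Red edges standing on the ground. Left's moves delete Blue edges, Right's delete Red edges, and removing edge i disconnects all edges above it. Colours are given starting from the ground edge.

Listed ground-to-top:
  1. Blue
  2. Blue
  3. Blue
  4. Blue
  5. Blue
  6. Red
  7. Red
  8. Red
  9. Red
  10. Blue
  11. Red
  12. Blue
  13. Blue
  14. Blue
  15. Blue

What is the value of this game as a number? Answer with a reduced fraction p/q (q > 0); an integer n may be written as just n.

4191/1024

Recurse on prefixes of the 15-edge string Blue Blue Blue Blue Blue Red Red Red Red Blue Red Blue Blue Blue Blue:
step 1: add Blue to get B; options L={ 0 } R={ — } = 1
step 2: add Blue to get BB; options L={ 0,1 } R={ — } = 2
step 3: add Blue to get BBB; options L={ 0,1,2 } R={ — } = 3
step 4: add Blue to get BBBB; options L={ 0,1,2,3 } R={ — } = 4
step 5: add Blue to get BBBBB; options L={ 0,1,2,3,4 } R={ — } = 5
step 6: add Red to get BBBBBR; options L={ 0,1,2,3,4 } R={ 5 } = 9/2
step 7: add Red to get BBBBBRR; options L={ 0,1,2,3,4 } R={ 9/2,5 } = 17/4
step 8: add Red to get BBBBBRRR; options L={ 0,1,2,3,4 } R={ 17/4,9/2,5 } = 33/8
step 9: add Red to get BBBBBRRRR; options L={ 0,1,2,3,4 } R={ 33/8,17/4,9/2,5 } = 65/16
step 10: add Blue to get BBBBBRRRRB; options L={ 0,1,2,3,4,65/16 } R={ 33/8,17/4,9/2,5 } = 131/32
step 11: add Red to get BBBBBRRRRBR; options L={ 0,1,2,3,4,65/16 } R={ 131/32,33/8,17/4,9/2,5 } = 261/64
step 12: add Blue to get BBBBBRRRRBRB; options L={ 0,1,2,3,4,65/16,261/64 } R={ 131/32,33/8,17/4,9/2,5 } = 523/128
step 13: add Blue to get BBBBBRRRRBRBB; options L={ 0,1,2,3,4,65/16,261/64,523/128 } R={ 131/32,33/8,17/4,9/2,5 } = 1047/256
step 14: add Blue to get BBBBBRRRRBRBBB; options L={ 0,1,2,3,4,65/16,261/64,523/128,1047/256 } R={ 131/32,33/8,17/4,9/2,5 } = 2095/512
step 15: add Blue to get BBBBBRRRRBRBBBB; options L={ 0,1,2,3,4,65/16,261/64,523/128,1047/256,2095/512 } R={ 131/32,33/8,17/4,9/2,5 } = 4191/1024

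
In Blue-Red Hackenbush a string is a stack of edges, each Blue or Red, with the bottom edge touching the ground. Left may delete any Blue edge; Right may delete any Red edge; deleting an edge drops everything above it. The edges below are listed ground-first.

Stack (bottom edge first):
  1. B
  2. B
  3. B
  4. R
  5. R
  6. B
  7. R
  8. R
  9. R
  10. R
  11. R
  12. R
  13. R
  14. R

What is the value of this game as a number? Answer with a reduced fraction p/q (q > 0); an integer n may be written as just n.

4609/2048

value_1 [B]  L=[0]  R=[∅]  gives 1
value_2 [BB]  L=[0 1]  R=[∅]  gives 2
value_3 [BBB]  L=[0 1 2]  R=[∅]  gives 3
value_4 [BBBR]  L=[0 1 2]  R=[3]  gives 5/2
value_5 [BBBRR]  L=[0 1 2]  R=[5/2 3]  gives 9/4
value_6 [BBBRRB]  L=[0 1 2 9/4]  R=[5/2 3]  gives 19/8
value_7 [BBBRRBR]  L=[0 1 2 9/4]  R=[19/8 5/2 3]  gives 37/16
value_8 [BBBRRBRR]  L=[0 1 2 9/4]  R=[37/16 19/8 5/2 3]  gives 73/32
value_9 [BBBRRBRRR]  L=[0 1 2 9/4]  R=[73/32 37/16 19/8 5/2 3]  gives 145/64
value_10 [BBBRRBRRRR]  L=[0 1 2 9/4]  R=[145/64 73/32 37/16 19/8 5/2 3]  gives 289/128
value_11 [BBBRRBRRRRR]  L=[0 1 2 9/4]  R=[289/128 145/64 73/32 37/16 19/8 5/2 3]  gives 577/256
value_12 [BBBRRBRRRRRR]  L=[0 1 2 9/4]  R=[577/256 289/128 145/64 73/32 37/16 19/8 5/2 3]  gives 1153/512
value_13 [BBBRRBRRRRRRR]  L=[0 1 2 9/4]  R=[1153/512 577/256 289/128 145/64 73/32 37/16 19/8 5/2 3]  gives 2305/1024
value_14 [BBBRRBRRRRRRRR]  L=[0 1 2 9/4]  R=[2305/1024 1153/512 577/256 289/128 145/64 73/32 37/16 19/8 5/2 3]  gives 4609/2048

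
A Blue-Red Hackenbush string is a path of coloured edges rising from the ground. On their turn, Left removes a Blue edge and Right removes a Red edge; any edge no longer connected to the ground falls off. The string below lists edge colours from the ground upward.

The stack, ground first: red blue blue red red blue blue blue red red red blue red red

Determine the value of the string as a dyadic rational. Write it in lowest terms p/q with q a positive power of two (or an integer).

Prefix values for red blue blue red red blue blue blue red red red blue red red via {L|R} + simplicity:
edge 1 of 14 (red): {  | 0 } ⇒ -1
edge 2 of 14 (blue): { -1 | 0 } ⇒ -1/2
edge 3 of 14 (blue): { -1; -1/2 | 0 } ⇒ -1/4
edge 4 of 14 (red): { -1; -1/2 | -1/4; 0 } ⇒ -3/8
edge 5 of 14 (red): { -1; -1/2 | -3/8; -1/4; 0 } ⇒ -7/16
edge 6 of 14 (blue): { -1; -1/2; -7/16 | -3/8; -1/4; 0 } ⇒ -13/32
edge 7 of 14 (blue): { -1; -1/2; -7/16; -13/32 | -3/8; -1/4; 0 } ⇒ -25/64
edge 8 of 14 (blue): { -1; -1/2; -7/16; -13/32; -25/64 | -3/8; -1/4; 0 } ⇒ -49/128
edge 9 of 14 (red): { -1; -1/2; -7/16; -13/32; -25/64 | -49/128; -3/8; -1/4; 0 } ⇒ -99/256
edge 10 of 14 (red): { -1; -1/2; -7/16; -13/32; -25/64 | -99/256; -49/128; -3/8; -1/4; 0 } ⇒ -199/512
edge 11 of 14 (red): { -1; -1/2; -7/16; -13/32; -25/64 | -199/512; -99/256; -49/128; -3/8; -1/4; 0 } ⇒ -399/1024
edge 12 of 14 (blue): { -1; -1/2; -7/16; -13/32; -25/64; -399/1024 | -199/512; -99/256; -49/128; -3/8; -1/4; 0 } ⇒ -797/2048
edge 13 of 14 (red): { -1; -1/2; -7/16; -13/32; -25/64; -399/1024 | -797/2048; -199/512; -99/256; -49/128; -3/8; -1/4; 0 } ⇒ -1595/4096
edge 14 of 14 (red): { -1; -1/2; -7/16; -13/32; -25/64; -399/1024 | -1595/4096; -797/2048; -199/512; -99/256; -49/128; -3/8; -1/4; 0 } ⇒ -3191/8192

-3191/8192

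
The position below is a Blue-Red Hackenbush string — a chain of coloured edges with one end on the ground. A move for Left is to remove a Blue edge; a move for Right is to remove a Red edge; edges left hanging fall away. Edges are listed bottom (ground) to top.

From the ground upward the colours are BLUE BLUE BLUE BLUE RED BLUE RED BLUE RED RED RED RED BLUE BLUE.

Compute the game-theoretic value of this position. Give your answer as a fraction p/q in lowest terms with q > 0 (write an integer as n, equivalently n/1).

3719/1024

Recurse on prefixes of the 14-edge string BLUE BLUE BLUE BLUE RED BLUE RED BLUE RED RED RED RED BLUE BLUE:
val(B) = { 0 | ∅ } -> 1
val(BB) = { 0 1 | ∅ } -> 2
val(BBB) = { 0 1 2 | ∅ } -> 3
val(BBBB) = { 0 1 2 3 | ∅ } -> 4
val(BBBBR) = { 0 1 2 3 | 4 } -> 7/2
val(BBBBRB) = { 0 1 2 3 7/2 | 4 } -> 15/4
val(BBBBRBR) = { 0 1 2 3 7/2 | 15/4 4 } -> 29/8
val(BBBBRBRB) = { 0 1 2 3 7/2 29/8 | 15/4 4 } -> 59/16
val(BBBBRBRBR) = { 0 1 2 3 7/2 29/8 | 59/16 15/4 4 } -> 117/32
val(BBBBRBRBRR) = { 0 1 2 3 7/2 29/8 | 117/32 59/16 15/4 4 } -> 233/64
val(BBBBRBRBRRR) = { 0 1 2 3 7/2 29/8 | 233/64 117/32 59/16 15/4 4 } -> 465/128
val(BBBBRBRBRRRR) = { 0 1 2 3 7/2 29/8 | 465/128 233/64 117/32 59/16 15/4 4 } -> 929/256
val(BBBBRBRBRRRRB) = { 0 1 2 3 7/2 29/8 929/256 | 465/128 233/64 117/32 59/16 15/4 4 } -> 1859/512
val(BBBBRBRBRRRRBB) = { 0 1 2 3 7/2 29/8 929/256 1859/512 | 465/128 233/64 117/32 59/16 15/4 4 } -> 3719/1024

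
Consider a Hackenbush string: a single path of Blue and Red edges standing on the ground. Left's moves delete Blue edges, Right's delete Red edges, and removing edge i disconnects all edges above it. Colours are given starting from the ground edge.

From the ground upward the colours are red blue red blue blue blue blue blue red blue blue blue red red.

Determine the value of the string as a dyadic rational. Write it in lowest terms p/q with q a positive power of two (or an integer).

Build v(s[:k]) for k = 1..14, string s = red blue red blue blue blue blue blue red blue blue blue red red.
1 of 14 · r · max L −∞ · min R 0 ⇒ -1
2 of 14 · rb · max L -1 · min R 0 ⇒ -1/2
3 of 14 · rbr · max L -1 · min R -1/2 ⇒ -3/4
4 of 14 · rbrb · max L -3/4 · min R -1/2 ⇒ -5/8
5 of 14 · rbrbb · max L -5/8 · min R -1/2 ⇒ -9/16
6 of 14 · rbrbbb · max L -9/16 · min R -1/2 ⇒ -17/32
7 of 14 · rbrbbbb · max L -17/32 · min R -1/2 ⇒ -33/64
8 of 14 · rbrbbbbb · max L -33/64 · min R -1/2 ⇒ -65/128
9 of 14 · rbrbbbbbr · max L -33/64 · min R -65/128 ⇒ -131/256
10 of 14 · rbrbbbbbrb · max L -131/256 · min R -65/128 ⇒ -261/512
11 of 14 · rbrbbbbbrbb · max L -261/512 · min R -65/128 ⇒ -521/1024
12 of 14 · rbrbbbbbrbbb · max L -521/1024 · min R -65/128 ⇒ -1041/2048
13 of 14 · rbrbbbbbrbbbr · max L -521/1024 · min R -1041/2048 ⇒ -2083/4096
14 of 14 · rbrbbbbbrbbbrr · max L -521/1024 · min R -2083/4096 ⇒ -4167/8192

-4167/8192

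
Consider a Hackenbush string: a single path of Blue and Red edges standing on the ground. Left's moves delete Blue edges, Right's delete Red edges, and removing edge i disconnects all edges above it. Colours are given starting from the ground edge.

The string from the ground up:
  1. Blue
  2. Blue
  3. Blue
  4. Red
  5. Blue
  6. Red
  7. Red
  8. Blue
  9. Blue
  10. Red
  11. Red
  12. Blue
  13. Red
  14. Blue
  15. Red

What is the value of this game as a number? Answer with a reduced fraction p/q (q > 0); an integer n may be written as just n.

value(B) = { 0 |  } gives 1
value(BB) = { 0, 1 |  } gives 2
value(BBB) = { 0, 1, 2 |  } gives 3
value(BBBR) = { 0, 1, 2 | 3 } gives 5/2
value(BBBRB) = { 0, 1, 2, 5/2 | 3 } gives 11/4
value(BBBRBR) = { 0, 1, 2, 5/2 | 11/4, 3 } gives 21/8
value(BBBRBRR) = { 0, 1, 2, 5/2 | 21/8, 11/4, 3 } gives 41/16
value(BBBRBRRB) = { 0, 1, 2, 5/2, 41/16 | 21/8, 11/4, 3 } gives 83/32
value(BBBRBRRBB) = { 0, 1, 2, 5/2, 41/16, 83/32 | 21/8, 11/4, 3 } gives 167/64
value(BBBRBRRBBR) = { 0, 1, 2, 5/2, 41/16, 83/32 | 167/64, 21/8, 11/4, 3 } gives 333/128
value(BBBRBRRBBRR) = { 0, 1, 2, 5/2, 41/16, 83/32 | 333/128, 167/64, 21/8, 11/4, 3 } gives 665/256
value(BBBRBRRBBRRB) = { 0, 1, 2, 5/2, 41/16, 83/32, 665/256 | 333/128, 167/64, 21/8, 11/4, 3 } gives 1331/512
value(BBBRBRRBBRRBR) = { 0, 1, 2, 5/2, 41/16, 83/32, 665/256 | 1331/512, 333/128, 167/64, 21/8, 11/4, 3 } gives 2661/1024
value(BBBRBRRBBRRBRB) = { 0, 1, 2, 5/2, 41/16, 83/32, 665/256, 2661/1024 | 1331/512, 333/128, 167/64, 21/8, 11/4, 3 } gives 5323/2048
value(BBBRBRRBBRRBRBR) = { 0, 1, 2, 5/2, 41/16, 83/32, 665/256, 2661/1024 | 5323/2048, 1331/512, 333/128, 167/64, 21/8, 11/4, 3 } gives 10645/4096

10645/4096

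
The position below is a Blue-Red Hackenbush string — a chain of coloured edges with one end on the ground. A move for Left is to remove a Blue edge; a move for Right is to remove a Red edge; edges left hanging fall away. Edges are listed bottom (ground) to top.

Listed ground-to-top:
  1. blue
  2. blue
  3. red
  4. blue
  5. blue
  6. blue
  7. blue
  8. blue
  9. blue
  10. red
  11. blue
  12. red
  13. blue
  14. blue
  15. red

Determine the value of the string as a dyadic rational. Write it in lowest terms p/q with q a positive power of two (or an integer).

16301/8192

val(b) = { 0 | · } => 1
val(bb) = { 0,1 | · } => 2
val(bbr) = { 0,1 | 2 } => 3/2
val(bbrb) = { 0,1,3/2 | 2 } => 7/4
val(bbrbb) = { 0,1,3/2,7/4 | 2 } => 15/8
val(bbrbbb) = { 0,1,3/2,7/4,15/8 | 2 } => 31/16
val(bbrbbbb) = { 0,1,3/2,7/4,15/8,31/16 | 2 } => 63/32
val(bbrbbbbb) = { 0,1,3/2,7/4,15/8,31/16,63/32 | 2 } => 127/64
val(bbrbbbbbb) = { 0,1,3/2,7/4,15/8,31/16,63/32,127/64 | 2 } => 255/128
val(bbrbbbbbbr) = { 0,1,3/2,7/4,15/8,31/16,63/32,127/64 | 255/128,2 } => 509/256
val(bbrbbbbbbrb) = { 0,1,3/2,7/4,15/8,31/16,63/32,127/64,509/256 | 255/128,2 } => 1019/512
val(bbrbbbbbbrbr) = { 0,1,3/2,7/4,15/8,31/16,63/32,127/64,509/256 | 1019/512,255/128,2 } => 2037/1024
val(bbrbbbbbbrbrb) = { 0,1,3/2,7/4,15/8,31/16,63/32,127/64,509/256,2037/1024 | 1019/512,255/128,2 } => 4075/2048
val(bbrbbbbbbrbrbb) = { 0,1,3/2,7/4,15/8,31/16,63/32,127/64,509/256,2037/1024,4075/2048 | 1019/512,255/128,2 } => 8151/4096
val(bbrbbbbbbrbrbbr) = { 0,1,3/2,7/4,15/8,31/16,63/32,127/64,509/256,2037/1024,4075/2048 | 8151/4096,1019/512,255/128,2 } => 16301/8192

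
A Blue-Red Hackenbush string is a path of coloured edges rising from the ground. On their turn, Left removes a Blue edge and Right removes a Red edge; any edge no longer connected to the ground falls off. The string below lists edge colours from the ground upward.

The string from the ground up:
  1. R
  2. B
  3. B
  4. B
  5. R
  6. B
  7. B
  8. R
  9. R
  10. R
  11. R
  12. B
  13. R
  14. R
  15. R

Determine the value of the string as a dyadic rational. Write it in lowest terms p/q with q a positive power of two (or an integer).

R: Left { none }, Right { 0 } — simplest -1
RB: Left { -1 }, Right { 0 } — simplest -1/2
RBB: Left { -1,-1/2 }, Right { 0 } — simplest -1/4
RBBB: Left { -1,-1/2,-1/4 }, Right { 0 } — simplest -1/8
RBBBR: Left { -1,-1/2,-1/4 }, Right { -1/8,0 } — simplest -3/16
RBBBRB: Left { -1,-1/2,-1/4,-3/16 }, Right { -1/8,0 } — simplest -5/32
RBBBRBB: Left { -1,-1/2,-1/4,-3/16,-5/32 }, Right { -1/8,0 } — simplest -9/64
RBBBRBBR: Left { -1,-1/2,-1/4,-3/16,-5/32 }, Right { -9/64,-1/8,0 } — simplest -19/128
RBBBRBBRR: Left { -1,-1/2,-1/4,-3/16,-5/32 }, Right { -19/128,-9/64,-1/8,0 } — simplest -39/256
RBBBRBBRRR: Left { -1,-1/2,-1/4,-3/16,-5/32 }, Right { -39/256,-19/128,-9/64,-1/8,0 } — simplest -79/512
RBBBRBBRRRR: Left { -1,-1/2,-1/4,-3/16,-5/32 }, Right { -79/512,-39/256,-19/128,-9/64,-1/8,0 } — simplest -159/1024
RBBBRBBRRRRB: Left { -1,-1/2,-1/4,-3/16,-5/32,-159/1024 }, Right { -79/512,-39/256,-19/128,-9/64,-1/8,0 } — simplest -317/2048
RBBBRBBRRRRBR: Left { -1,-1/2,-1/4,-3/16,-5/32,-159/1024 }, Right { -317/2048,-79/512,-39/256,-19/128,-9/64,-1/8,0 } — simplest -635/4096
RBBBRBBRRRRBRR: Left { -1,-1/2,-1/4,-3/16,-5/32,-159/1024 }, Right { -635/4096,-317/2048,-79/512,-39/256,-19/128,-9/64,-1/8,0 } — simplest -1271/8192
RBBBRBBRRRRBRRR: Left { -1,-1/2,-1/4,-3/16,-5/32,-159/1024 }, Right { -1271/8192,-635/4096,-317/2048,-79/512,-39/256,-19/128,-9/64,-1/8,0 } — simplest -2543/16384

-2543/16384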